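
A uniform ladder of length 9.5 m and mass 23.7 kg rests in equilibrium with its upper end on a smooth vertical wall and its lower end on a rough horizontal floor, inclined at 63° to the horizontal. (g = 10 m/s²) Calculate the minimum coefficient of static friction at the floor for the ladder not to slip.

ΣF_y = 0: N_floor = 23.7×10 = 237 N.
Torques about the foot: N_wall · 9.5 sin 63° = 23.7×10×4.75 cos 63° → N_wall = 60.379 N.
ΣF_x = 0: f_floor = N_wall = 60.379 N.
μ_min = f_floor / N_floor = 60.379 / 237 = 0.2548.

μ_min ≈ 0.255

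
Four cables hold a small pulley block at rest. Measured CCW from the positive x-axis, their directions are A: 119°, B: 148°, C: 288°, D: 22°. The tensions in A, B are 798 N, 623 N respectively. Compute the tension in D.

T_D ≈ 554 N

Resolve: ΣF_x = 798 cos 119° + 623 cos 148° + T_C cos 288° + T_D cos 22° = 0.
        ΣF_y = 798 sin 119° + 623 sin 148° + T_C sin 288° + T_D sin 22° = 0.
The known terms sum to (-915.2, 1028) N, so 0.3090 T_C + 0.9272 T_D = 915.2 and -0.9511 T_C + 0.3746 T_D = -1028.
Solving simultaneously: T_C = 1299 N, T_D = 554.1 N.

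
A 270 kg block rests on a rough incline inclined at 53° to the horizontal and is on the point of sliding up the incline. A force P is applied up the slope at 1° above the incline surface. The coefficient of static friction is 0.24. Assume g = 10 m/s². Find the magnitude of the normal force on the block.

On the verge of sliding up the incline, friction equals μN and acts down the slope.
Perpendicular: N + P sin 1° = W cos 53° = 1625 N.
Along incline: P cos 1° = W sin 53° + μN  with W sin 53° = 2156 N.
Solving the pair for P and N: P = 2536 N, N = 1581 N (and f = μN = 379.4 N).

N ≈ 1580 N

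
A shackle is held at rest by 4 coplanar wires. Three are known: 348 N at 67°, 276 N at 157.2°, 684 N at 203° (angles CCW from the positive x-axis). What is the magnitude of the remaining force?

Sum the known components: ΣF_x = -748.1 N, ΣF_y = 160 N.
For equilibrium the remaining force must supply (−ΣF_x, −ΣF_y) = (748.1, -160) N.
Magnitude = √((748.1)² + (-160)²) = 765 N; direction = atan2(-160, 748.1) = 347.9°.

F ≈ 765 N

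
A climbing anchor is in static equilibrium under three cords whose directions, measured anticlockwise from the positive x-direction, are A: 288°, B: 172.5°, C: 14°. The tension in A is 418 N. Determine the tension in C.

Resolve: ΣF_x = 418 cos 288° + T_B cos 172.5° + T_C cos 14° = 0.
        ΣF_y = 418 sin 288° + T_B sin 172.5° + T_C sin 14° = 0.
The known terms sum to (129.2, -397.5) N, so -0.9914 T_B + 0.9703 T_C = -129.2 and 0.1305 T_B + 0.2419 T_C = 397.5.
Solving simultaneously: T_B = 1138 N, T_C = 1029 N.

T_C ≈ 1030 N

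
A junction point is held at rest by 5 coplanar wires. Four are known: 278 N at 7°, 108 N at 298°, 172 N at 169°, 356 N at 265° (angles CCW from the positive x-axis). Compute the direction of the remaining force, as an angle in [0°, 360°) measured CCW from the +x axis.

θ ≈ 108°

Sum the known components: ΣF_x = 126.8 N, ΣF_y = -383.3 N.
For equilibrium the remaining force must supply (−ΣF_x, −ΣF_y) = (-126.8, 383.3) N.
Magnitude = √((-126.8)² + (383.3)²) = 403.7 N; direction = atan2(383.3, -126.8) = 108.3°.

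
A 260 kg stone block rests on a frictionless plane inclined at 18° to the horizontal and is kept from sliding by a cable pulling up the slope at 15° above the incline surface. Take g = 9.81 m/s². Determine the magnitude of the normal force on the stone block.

N ≈ 2210 N

Take axes along and perpendicular to the incline. Weight components: W sin 18° = 788.2 N down-slope, W cos 18° = 2426 N into the surface.
Along incline: T cos 15° = W sin 18° → T = 816 N.
Perpendicular: N = W cos 18° − T sin 15° = 2215 N.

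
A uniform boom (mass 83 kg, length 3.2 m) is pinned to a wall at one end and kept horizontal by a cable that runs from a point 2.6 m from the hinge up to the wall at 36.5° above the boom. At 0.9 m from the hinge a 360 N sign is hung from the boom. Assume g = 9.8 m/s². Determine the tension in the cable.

T ≈ 1050 N

Take torques about the hinge: T sin 36.5° · 2.6 = 83×9.8×1.6 + 360×0.9 = 1625.4 N·m.
So T = 1625.4 / (0.5948 × 2.6) = 1051 N.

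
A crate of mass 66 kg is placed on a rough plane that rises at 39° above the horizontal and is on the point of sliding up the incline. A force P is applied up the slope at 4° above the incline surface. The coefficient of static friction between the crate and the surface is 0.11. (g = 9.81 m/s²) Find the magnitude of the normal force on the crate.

On the verge of sliding up the incline, friction equals μN and acts down the slope.
Perpendicular: N + P sin 4° = W cos 39° = 503.2 N.
Along incline: P cos 4° = W sin 39° + μN  with W sin 39° = 407.5 N.
Solving the pair for P and N: P = 460.4 N, N = 471.1 N (and f = μN = 51.82 N).

N ≈ 471 N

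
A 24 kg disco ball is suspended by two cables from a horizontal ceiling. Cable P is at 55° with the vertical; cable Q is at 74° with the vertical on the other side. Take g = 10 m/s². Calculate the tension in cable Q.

T_Q ≈ 253 N

Angles from the horizontal: cable P is 90° − 55° = 35°, cable Q is 90° − 74° = 16°.
Weight W = 24 × 10 = 240 N acts straight down.
Horizontal: T_P cos 35° = T_Q cos 16°  →  T_P = 1.173 T_Q.
Vertical: T_P sin 35° + T_Q sin 16° = 240.
Substituting the horizontal relation into the vertical equation gives 0.9487 T_Q = 240, so T_Q = 253 N.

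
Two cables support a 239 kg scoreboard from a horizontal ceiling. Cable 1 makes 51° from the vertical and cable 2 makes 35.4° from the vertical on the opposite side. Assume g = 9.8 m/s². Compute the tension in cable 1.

T_1 ≈ 1360 N

Angles from the horizontal: cable 1 is 90° − 51° = 39°, cable 2 is 90° − 35.4° = 54.6°.
Weight W = 239 × 9.8 = 2342 N acts straight down.
Horizontal: T_1 cos 39° = T_2 cos 54.6°  →  T_2 = 1.342 T_1.
Vertical: T_1 sin 39° + T_2 sin 54.6° = 2342.
Substituting the horizontal relation into the vertical equation gives 1.723 T_1 = 2342, so T_1 = 1359 N.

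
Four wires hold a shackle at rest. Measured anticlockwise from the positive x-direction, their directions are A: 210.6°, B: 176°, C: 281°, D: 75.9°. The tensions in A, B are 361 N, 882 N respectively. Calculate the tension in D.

T_D ≈ 2810 N

Resolve: ΣF_x = 361 cos 210.6° + 882 cos 176° + T_C cos 281° + T_D cos 75.9° = 0.
        ΣF_y = 361 sin 210.6° + 882 sin 176° + T_C sin 281° + T_D sin 75.9° = 0.
The known terms sum to (-1191, -122.2) N, so 0.1908 T_C + 0.2436 T_D = 1191 and -0.9816 T_C + 0.9699 T_D = 122.2.
Solving simultaneously: T_C = 2652 N, T_D = 2810 N.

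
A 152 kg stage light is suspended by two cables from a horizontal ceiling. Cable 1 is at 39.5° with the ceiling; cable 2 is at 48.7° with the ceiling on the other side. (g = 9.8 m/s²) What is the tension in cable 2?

Weight W = 152 × 9.8 = 1490 N acts straight down.
Horizontal: T_1 cos 39.5° = T_2 cos 48.7°  →  T_1 = 0.8553 T_2.
Vertical: T_1 sin 39.5° + T_2 sin 48.7° = 1490.
Substituting the horizontal relation into the vertical equation gives 1.295 T_2 = 1490, so T_2 = 1150 N.

T_2 ≈ 1150 N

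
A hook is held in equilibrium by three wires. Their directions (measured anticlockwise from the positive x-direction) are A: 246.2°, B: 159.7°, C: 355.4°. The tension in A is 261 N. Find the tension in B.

Resolve: ΣF_x = 261 cos 246.2° + T_B cos 159.7° + T_C cos 355.4° = 0.
        ΣF_y = 261 sin 246.2° + T_B sin 159.7° + T_C sin 355.4° = 0.
The known terms sum to (-105.3, -238.8) N, so -0.9379 T_B + 0.9968 T_C = 105.3 and 0.3469 T_B − 0.0802 T_C = 238.8.
Solving simultaneously: T_B = 910.9 N, T_C = 962.7 N.

T_B ≈ 911 N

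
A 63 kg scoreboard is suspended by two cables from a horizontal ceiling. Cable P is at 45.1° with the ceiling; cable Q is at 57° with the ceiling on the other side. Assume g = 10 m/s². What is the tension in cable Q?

T_Q ≈ 455 N

Weight W = 63 × 10 = 630 N acts straight down.
Horizontal: T_P cos 45.1° = T_Q cos 57°  →  T_P = 0.7716 T_Q.
Vertical: T_P sin 45.1° + T_Q sin 57° = 630.
Substituting the horizontal relation into the vertical equation gives 1.385 T_Q = 630, so T_Q = 454.8 N.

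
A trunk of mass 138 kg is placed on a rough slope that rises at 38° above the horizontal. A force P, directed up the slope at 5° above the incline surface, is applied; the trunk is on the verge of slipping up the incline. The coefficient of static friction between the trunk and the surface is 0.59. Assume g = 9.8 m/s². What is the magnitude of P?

On the verge of sliding up the incline, friction equals μN and acts down the slope.
Perpendicular: N + P sin 5° = W cos 38° = 1066 N.
Along incline: P cos 5° = W sin 38° + μN  with W sin 38° = 832.6 N.
Solving the pair for P and N: P = 1395 N, N = 944.1 N (and f = μN = 557 N).

P ≈ 1390 N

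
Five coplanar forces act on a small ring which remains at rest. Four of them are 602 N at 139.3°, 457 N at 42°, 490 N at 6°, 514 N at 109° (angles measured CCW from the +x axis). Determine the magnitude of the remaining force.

Sum the known components: ΣF_x = 203.2 N, ΣF_y = 1236 N.
For equilibrium the remaining force must supply (−ΣF_x, −ΣF_y) = (-203.2, -1236) N.
Magnitude = √((-203.2)² + (-1236)²) = 1252 N; direction = atan2(-1236, -203.2) = 260.7°.

F ≈ 1250 N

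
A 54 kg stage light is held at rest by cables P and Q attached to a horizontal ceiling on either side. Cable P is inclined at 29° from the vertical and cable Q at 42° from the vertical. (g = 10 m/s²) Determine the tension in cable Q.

Angles from the horizontal: cable P is 90° − 29° = 61°, cable Q is 90° − 42° = 48°.
Weight W = 54 × 10 = 540 N acts straight down.
Horizontal: T_P cos 61° = T_Q cos 48°  →  T_P = 1.38 T_Q.
Vertical: T_P sin 61° + T_Q sin 48° = 540.
Substituting the horizontal relation into the vertical equation gives 1.95 T_Q = 540, so T_Q = 276.9 N.

T_Q ≈ 277 N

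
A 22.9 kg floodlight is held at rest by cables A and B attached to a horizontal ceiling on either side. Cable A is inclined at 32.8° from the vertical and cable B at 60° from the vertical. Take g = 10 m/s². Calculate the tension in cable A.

T_A ≈ 199 N

Angles from the horizontal: cable A is 90° − 32.8° = 57.2°, cable B is 90° − 60° = 30°.
Weight W = 22.9 × 10 = 229 N acts straight down.
Horizontal: T_A cos 57.2° = T_B cos 30°  →  T_B = 0.6255 T_A.
Vertical: T_A sin 57.2° + T_B sin 30° = 229.
Substituting the horizontal relation into the vertical equation gives 1.153 T_A = 229, so T_A = 198.6 N.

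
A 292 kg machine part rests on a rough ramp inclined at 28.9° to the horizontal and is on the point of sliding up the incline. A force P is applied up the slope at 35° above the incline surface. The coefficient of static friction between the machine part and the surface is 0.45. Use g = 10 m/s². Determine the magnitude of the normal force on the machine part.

On the verge of sliding up the incline, friction equals μN and acts down the slope.
Perpendicular: N + P sin 35° = W cos 28.9° = 2556 N.
Along incline: P cos 35° = W sin 28.9° + μN  with W sin 28.9° = 1411 N.
Solving the pair for P and N: P = 2378 N, N = 1192 N (and f = μN = 536.6 N).

N ≈ 1190 N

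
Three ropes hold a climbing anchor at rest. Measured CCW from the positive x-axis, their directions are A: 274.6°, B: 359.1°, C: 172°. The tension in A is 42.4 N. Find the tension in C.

T_C ≈ 341 N

Resolve: ΣF_x = 42.4 cos 274.6° + T_B cos 359.1° + T_C cos 172° = 0.
        ΣF_y = 42.4 sin 274.6° + T_B sin 359.1° + T_C sin 172° = 0.
The known terms sum to (3.4, -42.26) N, so 0.9999 T_B − 0.9903 T_C = -3.4 and -0.0157 T_B + 0.1392 T_C = 42.26.
Solving simultaneously: T_B = 334.8 N, T_C = 341.5 N.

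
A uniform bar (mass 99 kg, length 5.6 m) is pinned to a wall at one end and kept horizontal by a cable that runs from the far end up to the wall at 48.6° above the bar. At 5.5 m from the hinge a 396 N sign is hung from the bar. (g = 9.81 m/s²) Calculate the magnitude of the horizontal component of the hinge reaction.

H_x ≈ 771 N

Take torques about the hinge: T sin 48.6° · 5.6 = 99×9.81×2.8 + 396×5.5 = 4897.3 N·m.
So T = 4897.3 / (0.7501 × 5.6) = 1165.9 N.
ΣF_x = 0: H_x = T cos 48.6° = 771 N.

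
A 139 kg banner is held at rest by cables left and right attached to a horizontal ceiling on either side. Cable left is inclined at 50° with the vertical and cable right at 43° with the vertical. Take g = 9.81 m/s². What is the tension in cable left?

T_left ≈ 931 N

Angles from the horizontal: cable left is 90° − 50° = 40°, cable right is 90° − 43° = 47°.
Weight W = 139 × 9.81 = 1364 N acts straight down.
Horizontal: T_left cos 40° = T_right cos 47°  →  T_right = 1.123 T_left.
Vertical: T_left sin 40° + T_right sin 47° = 1364.
Substituting the horizontal relation into the vertical equation gives 1.464 T_left = 1364, so T_left = 931.2 N.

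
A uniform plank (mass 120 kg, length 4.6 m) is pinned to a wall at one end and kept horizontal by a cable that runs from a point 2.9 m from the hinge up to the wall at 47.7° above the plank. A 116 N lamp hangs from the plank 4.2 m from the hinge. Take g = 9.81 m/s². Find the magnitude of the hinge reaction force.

Take torques about the hinge: T sin 47.7° · 2.9 = 120×9.81×2.3 + 116×4.2 = 3194.8 N·m.
So T = 3194.8 / (0.7396 × 2.9) = 1489.4 N.
ΣF_x = 0: H_x = T cos 47.7° = 1002.4 N.
ΣF_y = 0: H_y = (120×9.81 + 116) − T sin 47.7° = 1293.2 − 1101.6 = 191.56 N.
|H| = √(H_x² + H_y²) = √((1002.4)² + (191.56)²) = 1020.6 N.

|H| ≈ 1020 N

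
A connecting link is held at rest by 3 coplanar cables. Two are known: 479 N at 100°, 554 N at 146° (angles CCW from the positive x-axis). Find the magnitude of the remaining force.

F ≈ 951 N

Sum the known components: ΣF_x = -542.5 N, ΣF_y = 781.5 N.
For equilibrium the remaining force must supply (−ΣF_x, −ΣF_y) = (542.5, -781.5) N.
Magnitude = √((542.5)² + (-781.5)²) = 951.3 N; direction = atan2(-781.5, 542.5) = 304.8°.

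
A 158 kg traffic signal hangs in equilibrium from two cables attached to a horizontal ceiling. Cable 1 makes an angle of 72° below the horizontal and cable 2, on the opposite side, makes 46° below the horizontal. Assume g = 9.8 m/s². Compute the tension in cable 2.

Weight W = 158 × 9.8 = 1548 N acts straight down.
Horizontal: T_1 cos 72° = T_2 cos 46°  →  T_1 = 2.248 T_2.
Vertical: T_1 sin 72° + T_2 sin 46° = 1548.
Substituting the horizontal relation into the vertical equation gives 2.857 T_2 = 1548, so T_2 = 541.9 N.

T_2 ≈ 542 N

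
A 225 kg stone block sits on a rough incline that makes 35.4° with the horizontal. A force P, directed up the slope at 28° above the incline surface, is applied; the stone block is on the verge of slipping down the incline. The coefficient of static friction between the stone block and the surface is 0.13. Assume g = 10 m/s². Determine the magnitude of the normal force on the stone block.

N ≈ 1230 N

On the verge of sliding down the incline, friction equals μN and acts up the slope.
Perpendicular: N + P sin 28° = W cos 35.4° = 1834 N.
Along incline: P cos 28° + μN = W sin 35.4° with W sin 35.4° = 1303 N.
Solving the pair for P and N: P = 1296 N, N = 1226 N (and f = μN = 159.3 N).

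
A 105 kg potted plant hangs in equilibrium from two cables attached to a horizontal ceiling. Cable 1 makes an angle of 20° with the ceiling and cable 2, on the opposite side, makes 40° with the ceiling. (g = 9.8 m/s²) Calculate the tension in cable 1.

Weight W = 105 × 9.8 = 1029 N acts straight down.
Horizontal: T_1 cos 20° = T_2 cos 40°  →  T_2 = 1.227 T_1.
Vertical: T_1 sin 20° + T_2 sin 40° = 1029.
Substituting the horizontal relation into the vertical equation gives 1.131 T_1 = 1029, so T_1 = 910.2 N.

T_1 ≈ 910 N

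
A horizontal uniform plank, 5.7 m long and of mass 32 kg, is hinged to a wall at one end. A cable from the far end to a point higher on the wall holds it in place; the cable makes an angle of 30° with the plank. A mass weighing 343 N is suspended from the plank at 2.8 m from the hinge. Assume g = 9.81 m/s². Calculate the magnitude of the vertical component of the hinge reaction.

|H_y| ≈ 331 N

Take torques about the hinge: T sin 30° · 5.7 = 32×9.81×2.85 + 343×2.8 = 1855.1 N·m.
So T = 1855.1 / (0.5000 × 5.7) = 650.9 N.
ΣF_y = 0: H_y = (32×9.81 + 343) − T sin 30° = 656.92 − 325.45 = 331.47 N.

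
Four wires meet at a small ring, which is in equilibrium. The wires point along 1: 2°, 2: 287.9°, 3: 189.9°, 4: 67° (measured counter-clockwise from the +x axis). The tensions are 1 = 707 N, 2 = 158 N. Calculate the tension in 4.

T_4 ≈ 302 N

Resolve: ΣF_x = 707 cos 2° + 158 cos 287.9° + T_3 cos 189.9° + T_4 cos 67° = 0.
        ΣF_y = 707 sin 2° + 158 sin 287.9° + T_3 sin 189.9° + T_4 sin 67° = 0.
The known terms sum to (755.1, -125.7) N, so -0.9851 T_3 + 0.3907 T_4 = -755.1 and -0.1719 T_3 + 0.9205 T_4 = 125.7.
Solving simultaneously: T_3 = 886.4 N, T_4 = 302.1 N.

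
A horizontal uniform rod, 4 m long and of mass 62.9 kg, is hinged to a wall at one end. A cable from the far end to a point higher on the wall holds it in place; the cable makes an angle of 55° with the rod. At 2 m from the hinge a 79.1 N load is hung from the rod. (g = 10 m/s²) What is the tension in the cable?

T ≈ 432 N

Take torques about the hinge: T sin 55° · 4 = 62.9×10×2 + 79.1×2 = 1416.2 N·m.
So T = 1416.2 / (0.8192 × 4) = 432.22 N.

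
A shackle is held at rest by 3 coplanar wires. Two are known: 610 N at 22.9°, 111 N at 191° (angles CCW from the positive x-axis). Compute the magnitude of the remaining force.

Sum the known components: ΣF_x = 453 N, ΣF_y = 216.2 N.
For equilibrium the remaining force must supply (−ΣF_x, −ΣF_y) = (-453, -216.2) N.
Magnitude = √((-453)² + (-216.2)²) = 501.9 N; direction = atan2(-216.2, -453) = 205.5°.

F ≈ 502 N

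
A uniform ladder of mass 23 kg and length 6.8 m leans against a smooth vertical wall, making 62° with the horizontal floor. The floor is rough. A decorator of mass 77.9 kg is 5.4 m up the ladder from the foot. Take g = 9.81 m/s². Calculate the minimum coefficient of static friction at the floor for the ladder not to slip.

μ_min ≈ 0.387

ΣF_y = 0: N_floor = 23×9.81 + 77.9×9.81 = 989.83 N.
Torques about the foot: N_wall · 6.8 sin 62° = 23×9.81×3.4 cos 62° + 77.9×9.81×5.4 cos 62° → N_wall = 382.66 N.
ΣF_x = 0: f_floor = N_wall = 382.66 N.
μ_min = f_floor / N_floor = 382.66 / 989.83 = 0.3866.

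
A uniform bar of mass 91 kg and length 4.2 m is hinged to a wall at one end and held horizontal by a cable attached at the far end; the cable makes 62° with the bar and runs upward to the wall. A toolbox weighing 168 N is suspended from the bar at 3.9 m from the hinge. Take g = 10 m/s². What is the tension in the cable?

T ≈ 692 N

Take torques about the hinge: T sin 62° · 4.2 = 91×10×2.1 + 168×3.9 = 2566.2 N·m.
So T = 2566.2 / (0.8829 × 4.2) = 692 N.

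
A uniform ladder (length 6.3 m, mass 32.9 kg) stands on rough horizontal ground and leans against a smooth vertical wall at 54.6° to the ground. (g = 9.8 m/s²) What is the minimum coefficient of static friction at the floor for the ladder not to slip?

ΣF_y = 0: N_floor = 32.9×9.8 = 322.42 N.
Torques about the foot: N_wall · 6.3 sin 54.6° = 32.9×9.8×3.15 cos 54.6° → N_wall = 114.57 N.
ΣF_x = 0: f_floor = N_wall = 114.57 N.
μ_min = f_floor / N_floor = 114.57 / 322.42 = 0.3553.

μ_min ≈ 0.355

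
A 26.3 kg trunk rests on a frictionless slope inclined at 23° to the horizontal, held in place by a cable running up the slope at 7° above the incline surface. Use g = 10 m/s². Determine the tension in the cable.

T ≈ 104 N

Take axes along and perpendicular to the incline. Weight components: W sin 23° = 102.8 N down-slope, W cos 23° = 242.1 N into the surface.
Along incline: T cos 7° = W sin 23° → T = 103.5 N.
Perpendicular: N = W cos 23° − T sin 7° = 229.5 N.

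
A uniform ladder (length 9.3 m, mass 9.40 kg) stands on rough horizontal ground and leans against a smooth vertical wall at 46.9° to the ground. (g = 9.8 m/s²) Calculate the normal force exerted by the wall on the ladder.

N_wall ≈ 43.1 N

Torques about the foot: N_wall · 9.3 sin 46.9° = 9.40×9.8×4.65 cos 46.9° → N_wall = 43.102 N.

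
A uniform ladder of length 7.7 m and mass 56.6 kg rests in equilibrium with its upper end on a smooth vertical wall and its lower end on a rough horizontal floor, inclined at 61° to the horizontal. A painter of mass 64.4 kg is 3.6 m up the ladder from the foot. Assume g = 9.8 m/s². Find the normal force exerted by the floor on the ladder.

ΣF_y = 0: N_floor = 56.6×9.8 + 64.4×9.8 = 1185.8 N.

N_floor ≈ 1190 N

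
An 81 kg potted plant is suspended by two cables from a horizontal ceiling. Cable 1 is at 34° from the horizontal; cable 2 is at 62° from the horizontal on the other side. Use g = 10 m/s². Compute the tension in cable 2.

Weight W = 81 × 10 = 810 N acts straight down.
Horizontal: T_1 cos 34° = T_2 cos 62°  →  T_1 = 0.5663 T_2.
Vertical: T_1 sin 34° + T_2 sin 62° = 810.
Substituting the horizontal relation into the vertical equation gives 1.2 T_2 = 810, so T_2 = 675.2 N.

T_2 ≈ 675 N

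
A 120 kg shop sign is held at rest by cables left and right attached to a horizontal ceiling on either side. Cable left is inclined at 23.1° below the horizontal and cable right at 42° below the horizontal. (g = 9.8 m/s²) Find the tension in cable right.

T_right ≈ 1190 N

Weight W = 120 × 9.8 = 1176 N acts straight down.
Horizontal: T_left cos 23.1° = T_right cos 42°  →  T_left = 0.8079 T_right.
Vertical: T_left sin 23.1° + T_right sin 42° = 1176.
Substituting the horizontal relation into the vertical equation gives 0.9861 T_right = 1176, so T_right = 1193 N.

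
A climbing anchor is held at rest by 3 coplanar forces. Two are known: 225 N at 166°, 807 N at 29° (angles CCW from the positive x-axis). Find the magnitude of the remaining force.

F ≈ 661 N

Sum the known components: ΣF_x = 487.5 N, ΣF_y = 445.7 N.
For equilibrium the remaining force must supply (−ΣF_x, −ΣF_y) = (-487.5, -445.7) N.
Magnitude = √((-487.5)² + (-445.7)²) = 660.5 N; direction = atan2(-445.7, -487.5) = 222.4°.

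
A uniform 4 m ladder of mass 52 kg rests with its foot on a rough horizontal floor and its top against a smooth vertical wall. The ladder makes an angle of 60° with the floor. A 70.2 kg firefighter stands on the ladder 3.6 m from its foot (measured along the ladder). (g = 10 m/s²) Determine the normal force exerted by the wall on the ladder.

Torques about the foot: N_wall · 4 sin 60° = 52×10×2 cos 60° + 70.2×10×3.6 cos 60° → N_wall = 514.88 N.

N_wall ≈ 515 N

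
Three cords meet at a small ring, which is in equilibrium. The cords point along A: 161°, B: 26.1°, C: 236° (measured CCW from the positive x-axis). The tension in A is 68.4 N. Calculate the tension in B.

T_B ≈ 133 N

Resolve: ΣF_x = 68.4 cos 161° + T_B cos 26.1° + T_C cos 236° = 0.
        ΣF_y = 68.4 sin 161° + T_B sin 26.1° + T_C sin 236° = 0.
The known terms sum to (-64.67, 22.27) N, so 0.8980 T_B − 0.5592 T_C = 64.67 and 0.4399 T_B − 0.8290 T_C = -22.27.
Solving simultaneously: T_B = 132.5 N, T_C = 97.19 N.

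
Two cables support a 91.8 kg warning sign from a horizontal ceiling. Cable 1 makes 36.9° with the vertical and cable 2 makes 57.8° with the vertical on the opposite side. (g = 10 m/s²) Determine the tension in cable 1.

Angles from the horizontal: cable 1 is 90° − 36.9° = 53.1°, cable 2 is 90° − 57.8° = 32.2°.
Weight W = 91.8 × 10 = 918 N acts straight down.
Horizontal: T_1 cos 53.1° = T_2 cos 32.2°  →  T_2 = 0.7096 T_1.
Vertical: T_1 sin 53.1° + T_2 sin 32.2° = 918.
Substituting the horizontal relation into the vertical equation gives 1.178 T_1 = 918, so T_1 = 779.4 N.

T_1 ≈ 779 N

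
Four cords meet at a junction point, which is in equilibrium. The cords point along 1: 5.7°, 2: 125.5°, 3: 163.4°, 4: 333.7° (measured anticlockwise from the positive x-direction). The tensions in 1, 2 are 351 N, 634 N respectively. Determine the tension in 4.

T_4 ≈ 3100 N

Resolve: ΣF_x = 351 cos 5.7° + 634 cos 125.5° + T_3 cos 163.4° + T_4 cos 333.7° = 0.
        ΣF_y = 351 sin 5.7° + 634 sin 125.5° + T_3 sin 163.4° + T_4 sin 333.7° = 0.
The known terms sum to (-18.9, 551) N, so -0.9583 T_3 + 0.8965 T_4 = 18.9 and 0.2857 T_3 − 0.4431 T_4 = -551.
Solving simultaneously: T_3 = 2882 N, T_4 = 3102 N.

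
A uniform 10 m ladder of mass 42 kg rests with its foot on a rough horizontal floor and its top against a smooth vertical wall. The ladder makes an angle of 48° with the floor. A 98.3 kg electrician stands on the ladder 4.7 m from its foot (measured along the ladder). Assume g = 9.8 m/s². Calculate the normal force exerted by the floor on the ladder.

ΣF_y = 0: N_floor = 42×9.8 + 98.3×9.8 = 1374.9 N.

N_floor ≈ 1370 N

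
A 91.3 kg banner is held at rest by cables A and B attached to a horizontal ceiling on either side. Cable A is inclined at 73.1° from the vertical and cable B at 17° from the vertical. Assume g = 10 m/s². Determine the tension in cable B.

T_B ≈ 874 N

Angles from the horizontal: cable A is 90° − 73.1° = 16.9°, cable B is 90° − 17° = 73°.
Weight W = 91.3 × 10 = 913 N acts straight down.
Horizontal: T_A cos 16.9° = T_B cos 73°  →  T_A = 0.3056 T_B.
Vertical: T_A sin 16.9° + T_B sin 73° = 913.
Substituting the horizontal relation into the vertical equation gives 1.045 T_B = 913, so T_B = 873.6 N.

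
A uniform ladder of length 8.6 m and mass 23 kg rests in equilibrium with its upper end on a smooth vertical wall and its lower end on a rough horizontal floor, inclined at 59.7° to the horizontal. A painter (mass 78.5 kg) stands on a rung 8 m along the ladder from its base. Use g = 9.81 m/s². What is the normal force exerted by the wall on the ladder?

Torques about the foot: N_wall · 8.6 sin 59.7° = 23×9.81×4.3 cos 59.7° + 78.5×9.81×8 cos 59.7° → N_wall = 484.53 N.

N_wall ≈ 485 N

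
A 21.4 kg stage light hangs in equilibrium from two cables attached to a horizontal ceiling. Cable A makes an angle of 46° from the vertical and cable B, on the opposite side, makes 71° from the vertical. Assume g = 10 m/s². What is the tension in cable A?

Angles from the horizontal: cable A is 90° − 46° = 44°, cable B is 90° − 71° = 19°.
Weight W = 21.4 × 10 = 214 N acts straight down.
Horizontal: T_A cos 44° = T_B cos 19°  →  T_B = 0.7608 T_A.
Vertical: T_A sin 44° + T_B sin 19° = 214.
Substituting the horizontal relation into the vertical equation gives 0.9423 T_A = 214, so T_A = 227.1 N.

T_A ≈ 227 N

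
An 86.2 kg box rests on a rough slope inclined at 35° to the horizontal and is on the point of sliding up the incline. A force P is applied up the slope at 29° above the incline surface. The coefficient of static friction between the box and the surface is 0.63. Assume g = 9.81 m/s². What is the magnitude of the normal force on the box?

N ≈ 314 N

On the verge of sliding up the incline, friction equals μN and acts down the slope.
Perpendicular: N + P sin 29° = W cos 35° = 692.7 N.
Along incline: P cos 29° = W sin 35° + μN  with W sin 35° = 485 N.
Solving the pair for P and N: P = 780.8 N, N = 314.1 N (and f = μN = 197.9 N).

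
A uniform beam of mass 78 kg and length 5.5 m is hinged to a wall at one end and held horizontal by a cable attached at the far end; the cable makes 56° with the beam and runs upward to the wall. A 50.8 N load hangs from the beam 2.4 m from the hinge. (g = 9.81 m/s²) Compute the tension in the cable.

Take torques about the hinge: T sin 56° · 5.5 = 78×9.81×2.75 + 50.8×2.4 = 2226.2 N·m.
So T = 2226.2 / (0.8290 × 5.5) = 488.23 N.

T ≈ 488 N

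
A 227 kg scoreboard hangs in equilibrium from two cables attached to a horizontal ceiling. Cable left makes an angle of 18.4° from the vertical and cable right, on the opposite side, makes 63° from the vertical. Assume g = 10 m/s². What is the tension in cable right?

T_right ≈ 725 N

Angles from the horizontal: cable left is 90° − 18.4° = 71.6°, cable right is 90° − 63° = 27°.
Weight W = 227 × 10 = 2270 N acts straight down.
Horizontal: T_left cos 71.6° = T_right cos 27°  →  T_left = 2.823 T_right.
Vertical: T_left sin 71.6° + T_right sin 27° = 2270.
Substituting the horizontal relation into the vertical equation gives 3.132 T_right = 2270, so T_right = 724.7 N.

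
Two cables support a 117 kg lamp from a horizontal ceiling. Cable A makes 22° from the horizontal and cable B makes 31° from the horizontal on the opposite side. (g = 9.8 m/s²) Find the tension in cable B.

Weight W = 117 × 9.8 = 1147 N acts straight down.
Horizontal: T_A cos 22° = T_B cos 31°  →  T_A = 0.9245 T_B.
Vertical: T_A sin 22° + T_B sin 31° = 1147.
Substituting the horizontal relation into the vertical equation gives 0.8614 T_B = 1147, so T_B = 1331 N.

T_B ≈ 1330 N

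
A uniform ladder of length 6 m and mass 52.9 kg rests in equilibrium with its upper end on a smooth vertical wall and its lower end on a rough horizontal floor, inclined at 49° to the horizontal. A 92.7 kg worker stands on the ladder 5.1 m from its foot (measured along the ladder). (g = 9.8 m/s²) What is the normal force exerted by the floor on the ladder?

ΣF_y = 0: N_floor = 52.9×9.8 + 92.7×9.8 = 1426.9 N.

N_floor ≈ 1430 N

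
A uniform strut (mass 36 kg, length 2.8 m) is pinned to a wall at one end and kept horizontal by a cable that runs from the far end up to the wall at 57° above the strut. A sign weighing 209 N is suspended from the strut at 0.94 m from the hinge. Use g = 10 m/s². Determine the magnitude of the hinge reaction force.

Take torques about the hinge: T sin 57° · 2.8 = 36×10×1.4 + 209×0.94 = 700.46 N·m.
So T = 700.46 / (0.8387 × 2.8) = 298.29 N.
ΣF_x = 0: H_x = T cos 57° = 162.46 N.
ΣF_y = 0: H_y = (36×10 + 209) − T sin 57° = 569 − 250.16 = 318.84 N.
|H| = √(H_x² + H_y²) = √((162.46)² + (318.84)²) = 357.84 N.

|H| ≈ 358 N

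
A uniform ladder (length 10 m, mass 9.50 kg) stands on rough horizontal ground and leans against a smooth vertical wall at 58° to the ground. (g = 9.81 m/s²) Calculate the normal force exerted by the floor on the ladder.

N_floor ≈ 93.2 N

ΣF_y = 0: N_floor = 9.50×9.81 = 93.195 N.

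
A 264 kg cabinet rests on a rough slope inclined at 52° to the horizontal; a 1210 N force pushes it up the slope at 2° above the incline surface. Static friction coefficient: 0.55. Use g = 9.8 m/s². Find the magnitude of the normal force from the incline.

N ≈ 1550 N

Axes along / perpendicular to the incline. W sin 52° = 2039 N down-slope; W cos 52° = 1593 N into the surface.
Perpendicular: N = W cos 52° − P sin 2° = 1593 − 42.23 = 1551 N.
Along incline: P cos 2° + f = W sin 52° (friction acts up-slope) → f = 2039 − 1209 = 829.5 N.
|f| = 829.5 N ≤ μN = 852.8 N, so the cabinet is indeed static.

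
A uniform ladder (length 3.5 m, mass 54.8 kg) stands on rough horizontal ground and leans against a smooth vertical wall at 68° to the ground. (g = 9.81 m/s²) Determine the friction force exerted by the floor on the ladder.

f ≈ 109 N

Torques about the foot: N_wall · 3.5 sin 68° = 54.8×9.81×1.75 cos 68° → N_wall = 108.6 N.
ΣF_x = 0: f_floor = N_wall = 108.6 N.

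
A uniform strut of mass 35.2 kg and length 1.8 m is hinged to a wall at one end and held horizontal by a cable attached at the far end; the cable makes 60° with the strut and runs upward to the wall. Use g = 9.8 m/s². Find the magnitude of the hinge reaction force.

|H| ≈ 199 N

Take torques about the hinge: T sin 60° · 1.8 = 35.2×9.8×0.9 = 310.46 N·m.
So T = 310.46 / (0.8660 × 1.8) = 199.16 N.
ΣF_x = 0: H_x = T cos 60° = 99.581 N.
ΣF_y = 0: H_y = (35.2×9.8) − T sin 60° = 344.96 − 172.48 = 172.48 N.
|H| = √(H_x² + H_y²) = √((99.581)² + (172.48)²) = 199.16 N.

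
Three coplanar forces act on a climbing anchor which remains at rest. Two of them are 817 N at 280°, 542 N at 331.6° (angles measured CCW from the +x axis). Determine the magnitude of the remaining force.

F ≈ 1230 N

Sum the known components: ΣF_x = 618.6 N, ΣF_y = -1062 N.
For equilibrium the remaining force must supply (−ΣF_x, −ΣF_y) = (-618.6, 1062) N.
Magnitude = √((-618.6)² + (1062)²) = 1229 N; direction = atan2(1062, -618.6) = 120.2°.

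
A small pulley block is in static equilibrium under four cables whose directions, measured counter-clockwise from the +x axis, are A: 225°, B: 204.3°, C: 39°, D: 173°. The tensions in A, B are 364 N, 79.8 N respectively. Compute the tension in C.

T_C ≈ 456 N

Resolve: ΣF_x = 364 cos 225° + 79.8 cos 204.3° + T_C cos 39° + T_D cos 173° = 0.
        ΣF_y = 364 sin 225° + 79.8 sin 204.3° + T_C sin 39° + T_D sin 173° = 0.
The known terms sum to (-330.1, -290.2) N, so 0.7771 T_C − 0.9925 T_D = 330.1 and 0.6293 T_C + 0.1219 T_D = 290.2.
Solving simultaneously: T_C = 456.4 N, T_D = 24.74 N.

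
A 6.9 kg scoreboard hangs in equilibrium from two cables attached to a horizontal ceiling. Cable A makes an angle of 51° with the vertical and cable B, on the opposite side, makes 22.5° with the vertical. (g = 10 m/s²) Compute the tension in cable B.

T_B ≈ 55.9 N

Angles from the horizontal: cable A is 90° − 51° = 39°, cable B is 90° − 22.5° = 67.5°.
Weight W = 6.9 × 10 = 69 N acts straight down.
Horizontal: T_A cos 39° = T_B cos 67.5°  →  T_A = 0.4924 T_B.
Vertical: T_A sin 39° + T_B sin 67.5° = 69.
Substituting the horizontal relation into the vertical equation gives 1.234 T_B = 69, so T_B = 55.93 N.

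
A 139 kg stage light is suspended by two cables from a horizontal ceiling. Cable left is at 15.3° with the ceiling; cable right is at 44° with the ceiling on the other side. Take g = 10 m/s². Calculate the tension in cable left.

Weight W = 139 × 10 = 1390 N acts straight down.
Horizontal: T_left cos 15.3° = T_right cos 44°  →  T_right = 1.341 T_left.
Vertical: T_left sin 15.3° + T_right sin 44° = 1390.
Substituting the horizontal relation into the vertical equation gives 1.195 T_left = 1390, so T_left = 1163 N.

T_left ≈ 1160 N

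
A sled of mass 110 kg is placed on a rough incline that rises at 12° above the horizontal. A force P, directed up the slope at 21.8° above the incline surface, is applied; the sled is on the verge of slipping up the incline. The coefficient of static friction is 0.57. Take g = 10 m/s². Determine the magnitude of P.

P ≈ 738 N

On the verge of sliding up the incline, friction equals μN and acts down the slope.
Perpendicular: N + P sin 21.8° = W cos 12° = 1076 N.
Along incline: P cos 21.8° = W sin 12° + μN  with W sin 12° = 228.7 N.
Solving the pair for P and N: P = 738.5 N, N = 801.7 N (and f = μN = 457 N).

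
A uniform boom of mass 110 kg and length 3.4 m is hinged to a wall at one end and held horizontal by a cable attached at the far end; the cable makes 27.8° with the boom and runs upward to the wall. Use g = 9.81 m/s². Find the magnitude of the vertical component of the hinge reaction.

Take torques about the hinge: T sin 27.8° · 3.4 = 110×9.81×1.7 = 1834.5 N·m.
So T = 1834.5 / (0.4664 × 3.4) = 1156.9 N.
ΣF_y = 0: H_y = (110×9.81) − T sin 27.8° = 1079.1 − 539.55 = 539.55 N.

|H_y| ≈ 540 N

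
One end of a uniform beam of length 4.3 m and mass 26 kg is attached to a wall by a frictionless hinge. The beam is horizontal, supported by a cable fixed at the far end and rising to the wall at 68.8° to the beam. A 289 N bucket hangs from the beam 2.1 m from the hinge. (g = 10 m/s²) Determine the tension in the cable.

Take torques about the hinge: T sin 68.8° · 4.3 = 26×10×2.15 + 289×2.1 = 1165.9 N·m.
So T = 1165.9 / (0.9323 × 4.3) = 290.82 N.

T ≈ 291 N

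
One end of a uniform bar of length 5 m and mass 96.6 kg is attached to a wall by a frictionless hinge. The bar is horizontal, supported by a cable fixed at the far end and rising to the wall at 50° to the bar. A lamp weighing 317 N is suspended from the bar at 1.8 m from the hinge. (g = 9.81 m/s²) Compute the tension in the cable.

Take torques about the hinge: T sin 50° · 5 = 96.6×9.81×2.5 + 317×1.8 = 2939.7 N·m.
So T = 2939.7 / (0.7660 × 5) = 767.51 N.

T ≈ 768 N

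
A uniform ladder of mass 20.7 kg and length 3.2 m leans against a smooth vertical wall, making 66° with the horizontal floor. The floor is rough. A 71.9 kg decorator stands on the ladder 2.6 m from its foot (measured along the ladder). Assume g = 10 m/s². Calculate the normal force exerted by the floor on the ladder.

N_floor ≈ 926 N

ΣF_y = 0: N_floor = 20.7×10 + 71.9×10 = 926 N.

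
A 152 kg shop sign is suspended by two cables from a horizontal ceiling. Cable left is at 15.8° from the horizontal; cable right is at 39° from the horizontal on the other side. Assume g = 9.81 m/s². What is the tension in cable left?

Weight W = 152 × 9.81 = 1491 N acts straight down.
Horizontal: T_left cos 15.8° = T_right cos 39°  →  T_right = 1.238 T_left.
Vertical: T_left sin 15.8° + T_right sin 39° = 1491.
Substituting the horizontal relation into the vertical equation gives 1.051 T_left = 1491, so T_left = 1418 N.

T_left ≈ 1420 N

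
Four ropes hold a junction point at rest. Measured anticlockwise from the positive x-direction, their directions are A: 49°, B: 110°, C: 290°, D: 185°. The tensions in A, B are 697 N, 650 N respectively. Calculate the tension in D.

T_D ≈ 631 N

Resolve: ΣF_x = 697 cos 49° + 650 cos 110° + T_C cos 290° + T_D cos 185° = 0.
        ΣF_y = 697 sin 49° + 650 sin 110° + T_C sin 290° + T_D sin 185° = 0.
The known terms sum to (235, 1137) N, so 0.3420 T_C − 0.9962 T_D = -235 and -0.9397 T_C − 0.0872 T_D = -1137.
Solving simultaneously: T_C = 1151 N, T_D = 631.1 N.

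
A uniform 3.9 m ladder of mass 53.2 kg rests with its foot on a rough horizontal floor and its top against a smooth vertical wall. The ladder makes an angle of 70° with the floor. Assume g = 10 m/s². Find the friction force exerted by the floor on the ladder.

f ≈ 96.8 N

Torques about the foot: N_wall · 3.9 sin 70° = 53.2×10×1.95 cos 70° → N_wall = 96.816 N.
ΣF_x = 0: f_floor = N_wall = 96.816 N.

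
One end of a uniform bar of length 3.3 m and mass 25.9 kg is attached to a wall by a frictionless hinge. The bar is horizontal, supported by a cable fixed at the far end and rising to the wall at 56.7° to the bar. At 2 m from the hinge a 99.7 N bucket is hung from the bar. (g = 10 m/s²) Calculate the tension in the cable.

Take torques about the hinge: T sin 56.7° · 3.3 = 25.9×10×1.65 + 99.7×2 = 626.75 N·m.
So T = 626.75 / (0.8358 × 3.3) = 227.23 N.

T ≈ 227 N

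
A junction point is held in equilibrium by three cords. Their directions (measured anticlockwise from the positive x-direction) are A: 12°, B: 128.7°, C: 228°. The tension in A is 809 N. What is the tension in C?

Resolve: ΣF_x = 809 cos 12° + T_B cos 128.7° + T_C cos 228° = 0.
        ΣF_y = 809 sin 12° + T_B sin 128.7° + T_C sin 228° = 0.
The known terms sum to (791.3, 168.2) N, so -0.6252 T_B − 0.6691 T_C = -791.3 and 0.7804 T_B − 0.7431 T_C = -168.2.
Solving simultaneously: T_B = 481.9 N, T_C = 732.4 N.

T_C ≈ 732 N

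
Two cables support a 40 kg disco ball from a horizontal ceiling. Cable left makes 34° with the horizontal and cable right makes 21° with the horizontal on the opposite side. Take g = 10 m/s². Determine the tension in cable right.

T_right ≈ 405 N

Weight W = 40 × 10 = 400 N acts straight down.
Horizontal: T_left cos 34° = T_right cos 21°  →  T_left = 1.126 T_right.
Vertical: T_left sin 34° + T_right sin 21° = 400.
Substituting the horizontal relation into the vertical equation gives 0.9881 T_right = 400, so T_right = 404.8 N.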